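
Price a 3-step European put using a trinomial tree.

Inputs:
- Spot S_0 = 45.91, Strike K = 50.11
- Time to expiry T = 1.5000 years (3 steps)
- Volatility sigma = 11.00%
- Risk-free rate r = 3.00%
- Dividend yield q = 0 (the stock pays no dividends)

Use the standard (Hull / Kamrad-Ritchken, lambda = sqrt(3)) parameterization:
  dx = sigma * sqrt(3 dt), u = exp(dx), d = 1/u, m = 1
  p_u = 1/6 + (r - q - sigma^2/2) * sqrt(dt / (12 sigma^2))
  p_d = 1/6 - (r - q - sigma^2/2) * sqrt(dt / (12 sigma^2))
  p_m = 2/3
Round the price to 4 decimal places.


dt = T/N = 0.500000; dx = sigma*sqrt(3*dt) = 0.134722
u = exp(dx) = 1.144219; d = 1/u = 0.873959
p_u = 0.211110, p_m = 0.666667, p_d = 0.122223
Discount per step: exp(-r*dt) = 0.985112
Stock lattice S(k, j) with j the centered position index:
  k=0: S(0,+0) = 45.9100
  k=1: S(1,-1) = 40.1235; S(1,+0) = 45.9100; S(1,+1) = 52.5311
  k=2: S(2,-2) = 35.0662; S(2,-1) = 40.1235; S(2,+0) = 45.9100; S(2,+1) = 52.5311; S(2,+2) = 60.1070
  k=3: S(3,-3) = 30.6465; S(3,-2) = 35.0662; S(3,-1) = 40.1235; S(3,+0) = 45.9100; S(3,+1) = 52.5311; S(3,+2) = 60.1070; S(3,+3) = 68.7756
Terminal payoffs V(N, j) = max(K - S_T, 0):
  V(3,-3) = 19.463540; V(3,-2) = 15.043752; V(3,-1) = 9.986547; V(3,+0) = 4.200000; V(3,+1) = 0.000000; V(3,+2) = 0.000000; V(3,+3) = 0.000000
Backward induction: V(k, j) = exp(-r*dt) * [p_u * V(k+1, j+1) + p_m * V(k+1, j) + p_d * V(k+1, j-1)]
  V(2,-2) = exp(-r*dt) * [p_u*9.986547 + p_m*15.043752 + p_d*19.463540] = 14.300206
  V(2,-1) = exp(-r*dt) * [p_u*4.200000 + p_m*9.986547 + p_d*15.043752] = 9.243361
  V(2,+0) = exp(-r*dt) * [p_u*0.000000 + p_m*4.200000 + p_d*9.986547] = 3.960730
  V(2,+1) = exp(-r*dt) * [p_u*0.000000 + p_m*0.000000 + p_d*4.200000] = 0.505695
  V(2,+2) = exp(-r*dt) * [p_u*0.000000 + p_m*0.000000 + p_d*0.000000] = 0.000000
  V(1,-1) = exp(-r*dt) * [p_u*3.960730 + p_m*9.243361 + p_d*14.300206] = 8.615995
  V(1,+0) = exp(-r*dt) * [p_u*0.505695 + p_m*3.960730 + p_d*9.243361] = 3.819277
  V(1,+1) = exp(-r*dt) * [p_u*0.000000 + p_m*0.505695 + p_d*3.960730] = 0.808997
  V(0,+0) = exp(-r*dt) * [p_u*0.808997 + p_m*3.819277 + p_d*8.615995] = 3.713918

Answer: Price = V(0,0) = 3.7139


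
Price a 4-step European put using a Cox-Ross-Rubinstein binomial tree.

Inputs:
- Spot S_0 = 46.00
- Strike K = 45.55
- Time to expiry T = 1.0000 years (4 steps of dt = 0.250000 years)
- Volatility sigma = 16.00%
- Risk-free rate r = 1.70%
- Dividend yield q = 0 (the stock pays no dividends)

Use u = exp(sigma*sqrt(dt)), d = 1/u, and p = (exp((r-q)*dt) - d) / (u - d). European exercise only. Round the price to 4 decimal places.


Answer: Price = V(0,0) = 2.2276

Derivation:
dt = T/N = 0.250000
u = exp(sigma*sqrt(dt)) = 1.083287; d = 1/u = 0.923116
p = (exp((r-q)*dt) - d) / (u - d) = 0.506601
Discount per step: exp(-r*dt) = 0.995759
Stock lattice S(k, i) with i counting down-moves:
  k=0: S(0,0) = 46.0000
  k=1: S(1,0) = 49.8312; S(1,1) = 42.4634
  k=2: S(2,0) = 53.9815; S(2,1) = 46.0000; S(2,2) = 39.1986
  k=3: S(3,0) = 58.4775; S(3,1) = 49.8312; S(3,2) = 42.4634; S(3,3) = 36.1849
  k=4: S(4,0) = 63.3479; S(4,1) = 53.9815; S(4,2) = 46.0000; S(4,3) = 39.1986; S(4,4) = 33.4029
Terminal payoffs V(N, i) = max(K - S_T, 0):
  V(4,0) = 0.000000; V(4,1) = 0.000000; V(4,2) = 0.000000; V(4,3) = 6.351386; V(4,4) = 12.147144
Backward induction: V(k, i) = exp(-r*dt) * [p * V(k+1, i) + (1-p) * V(k+1, i+1)].
  V(3,0) = exp(-r*dt) * [p*0.000000 + (1-p)*0.000000] = 0.000000
  V(3,1) = exp(-r*dt) * [p*0.000000 + (1-p)*0.000000] = 0.000000
  V(3,2) = exp(-r*dt) * [p*0.000000 + (1-p)*6.351386] = 3.120475
  V(3,3) = exp(-r*dt) * [p*6.351386 + (1-p)*12.147144] = 9.171942
  V(2,0) = exp(-r*dt) * [p*0.000000 + (1-p)*0.000000] = 0.000000
  V(2,1) = exp(-r*dt) * [p*0.000000 + (1-p)*3.120475] = 1.533109
  V(2,2) = exp(-r*dt) * [p*3.120475 + (1-p)*9.171942] = 6.080364
  V(1,0) = exp(-r*dt) * [p*0.000000 + (1-p)*1.533109] = 0.753226
  V(1,1) = exp(-r*dt) * [p*1.533109 + (1-p)*6.080364] = 3.760702
  V(0,0) = exp(-r*dt) * [p*0.753226 + (1-p)*3.760702] = 2.227623


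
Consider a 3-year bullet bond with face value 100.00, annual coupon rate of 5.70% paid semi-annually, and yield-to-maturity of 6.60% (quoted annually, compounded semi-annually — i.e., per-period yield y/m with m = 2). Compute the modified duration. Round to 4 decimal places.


Answer: Modified duration = 2.7074

Derivation:
Coupon per period c = face * coupon_rate / m = 2.850000
Periods per year m = 2; per-period yield y/m = 0.033000
Number of cashflows N = 6
Cashflows (t years, CF_t, discount factor 1/(1+y/m)^(m*t), PV):
  t = 0.5000: CF_t = 2.850000, DF = 0.968054, PV = 2.758955
  t = 1.0000: CF_t = 2.850000, DF = 0.937129, PV = 2.670818
  t = 1.5000: CF_t = 2.850000, DF = 0.907192, PV = 2.585496
  t = 2.0000: CF_t = 2.850000, DF = 0.878211, PV = 2.502900
  t = 2.5000: CF_t = 2.850000, DF = 0.850156, PV = 2.422943
  t = 3.0000: CF_t = 102.850000, DF = 0.822997, PV = 84.645206
Price P = sum_t PV_t = 97.586318
First compute Macaulay numerator sum_t t * PV_t:
  t * PV_t at t = 0.5000: 1.379477
  t * PV_t at t = 1.0000: 2.670818
  t * PV_t at t = 1.5000: 3.878244
  t * PV_t at t = 2.0000: 5.005801
  t * PV_t at t = 2.5000: 6.057358
  t * PV_t at t = 3.0000: 253.935618
Macaulay duration D = 272.927317 / 97.586318 = 2.796779
Modified duration = D / (1 + y/m) = 2.796779 / (1 + 0.033000) = 2.707433


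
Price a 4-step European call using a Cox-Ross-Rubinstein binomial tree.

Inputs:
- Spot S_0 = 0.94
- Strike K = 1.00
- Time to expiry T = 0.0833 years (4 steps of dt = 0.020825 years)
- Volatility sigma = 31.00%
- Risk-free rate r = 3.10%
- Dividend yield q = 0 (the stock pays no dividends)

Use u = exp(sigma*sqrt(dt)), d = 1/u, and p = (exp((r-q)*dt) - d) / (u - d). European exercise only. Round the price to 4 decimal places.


dt = T/N = 0.020825
u = exp(sigma*sqrt(dt)) = 1.045751; d = 1/u = 0.956250
p = (exp((r-q)*dt) - d) / (u - d) = 0.496033
Discount per step: exp(-r*dt) = 0.999355
Stock lattice S(k, i) with i counting down-moves:
  k=0: S(0,0) = 0.9400
  k=1: S(1,0) = 0.9830; S(1,1) = 0.8989
  k=2: S(2,0) = 1.0280; S(2,1) = 0.9400; S(2,2) = 0.8595
  k=3: S(3,0) = 1.0750; S(3,1) = 0.9830; S(3,2) = 0.8989; S(3,3) = 0.8219
  k=4: S(4,0) = 1.1242; S(4,1) = 1.0280; S(4,2) = 0.9400; S(4,3) = 0.8595; S(4,4) = 0.7860
Terminal payoffs V(N, i) = max(S_T - K, 0):
  V(4,0) = 0.124195; V(4,1) = 0.027980; V(4,2) = 0.000000; V(4,3) = 0.000000; V(4,4) = 0.000000
Backward induction: V(k, i) = exp(-r*dt) * [p * V(k+1, i) + (1-p) * V(k+1, i+1)].
  V(3,0) = exp(-r*dt) * [p*0.124195 + (1-p)*0.027980] = 0.075657
  V(3,1) = exp(-r*dt) * [p*0.027980 + (1-p)*0.000000] = 0.013870
  V(3,2) = exp(-r*dt) * [p*0.000000 + (1-p)*0.000000] = 0.000000
  V(3,3) = exp(-r*dt) * [p*0.000000 + (1-p)*0.000000] = 0.000000
  V(2,0) = exp(-r*dt) * [p*0.075657 + (1-p)*0.013870] = 0.044490
  V(2,1) = exp(-r*dt) * [p*0.013870 + (1-p)*0.000000] = 0.006876
  V(2,2) = exp(-r*dt) * [p*0.000000 + (1-p)*0.000000] = 0.000000
  V(1,0) = exp(-r*dt) * [p*0.044490 + (1-p)*0.006876] = 0.025517
  V(1,1) = exp(-r*dt) * [p*0.006876 + (1-p)*0.000000] = 0.003408
  V(0,0) = exp(-r*dt) * [p*0.025517 + (1-p)*0.003408] = 0.014366

Answer: Price = V(0,0) = 0.0144


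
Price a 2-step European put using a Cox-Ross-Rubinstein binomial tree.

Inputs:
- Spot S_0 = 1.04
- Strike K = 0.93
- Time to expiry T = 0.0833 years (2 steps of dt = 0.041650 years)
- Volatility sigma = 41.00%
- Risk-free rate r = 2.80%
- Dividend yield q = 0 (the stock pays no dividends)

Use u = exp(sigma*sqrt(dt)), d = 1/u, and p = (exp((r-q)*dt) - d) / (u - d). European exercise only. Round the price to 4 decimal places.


Answer: Price = V(0,0) = 0.0132

Derivation:
dt = T/N = 0.041650
u = exp(sigma*sqrt(dt)) = 1.087275; d = 1/u = 0.919731
p = (exp((r-q)*dt) - d) / (u - d) = 0.486058
Discount per step: exp(-r*dt) = 0.998834
Stock lattice S(k, i) with i counting down-moves:
  k=0: S(0,0) = 1.0400
  k=1: S(1,0) = 1.1308; S(1,1) = 0.9565
  k=2: S(2,0) = 1.2295; S(2,1) = 1.0400; S(2,2) = 0.8797
Terminal payoffs V(N, i) = max(K - S_T, 0):
  V(2,0) = 0.000000; V(2,1) = 0.000000; V(2,2) = 0.050259
Backward induction: V(k, i) = exp(-r*dt) * [p * V(k+1, i) + (1-p) * V(k+1, i+1)].
  V(1,0) = exp(-r*dt) * [p*0.000000 + (1-p)*0.000000] = 0.000000
  V(1,1) = exp(-r*dt) * [p*0.000000 + (1-p)*0.050259] = 0.025800
  V(0,0) = exp(-r*dt) * [p*0.000000 + (1-p)*0.025800] = 0.013244


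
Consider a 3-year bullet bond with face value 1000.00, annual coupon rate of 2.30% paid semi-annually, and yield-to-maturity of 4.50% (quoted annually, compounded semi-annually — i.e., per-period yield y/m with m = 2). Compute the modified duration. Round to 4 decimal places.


Coupon per period c = face * coupon_rate / m = 11.500000
Periods per year m = 2; per-period yield y/m = 0.022500
Number of cashflows N = 6
Cashflows (t years, CF_t, discount factor 1/(1+y/m)^(m*t), PV):
  t = 0.5000: CF_t = 11.500000, DF = 0.977995, PV = 11.246944
  t = 1.0000: CF_t = 11.500000, DF = 0.956474, PV = 10.999456
  t = 1.5000: CF_t = 11.500000, DF = 0.935427, PV = 10.757414
  t = 2.0000: CF_t = 11.500000, DF = 0.914843, PV = 10.520698
  t = 2.5000: CF_t = 11.500000, DF = 0.894712, PV = 10.289192
  t = 3.0000: CF_t = 1011.500000, DF = 0.875024, PV = 885.087051
Price P = sum_t PV_t = 938.900755
First compute Macaulay numerator sum_t t * PV_t:
  t * PV_t at t = 0.5000: 5.623472
  t * PV_t at t = 1.0000: 10.999456
  t * PV_t at t = 1.5000: 16.136121
  t * PV_t at t = 2.0000: 21.041397
  t * PV_t at t = 2.5000: 25.722979
  t * PV_t at t = 3.0000: 2655.261153
Macaulay duration D = 2734.784579 / 938.900755 = 2.912751
Modified duration = D / (1 + y/m) = 2.912751 / (1 + 0.022500) = 2.848657

Answer: Modified duration = 2.8487


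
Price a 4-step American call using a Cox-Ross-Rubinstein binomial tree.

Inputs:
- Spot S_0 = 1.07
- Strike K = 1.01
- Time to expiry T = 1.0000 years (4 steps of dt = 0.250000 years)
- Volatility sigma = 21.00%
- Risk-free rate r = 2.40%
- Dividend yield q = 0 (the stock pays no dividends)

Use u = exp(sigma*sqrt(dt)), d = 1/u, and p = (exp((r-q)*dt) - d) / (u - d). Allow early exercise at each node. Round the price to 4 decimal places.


Answer: Price = V(0,0) = 0.1368

Derivation:
dt = T/N = 0.250000
u = exp(sigma*sqrt(dt)) = 1.110711; d = 1/u = 0.900325
p = (exp((r-q)*dt) - d) / (u - d) = 0.502379
Discount per step: exp(-r*dt) = 0.994018
Stock lattice S(k, i) with i counting down-moves:
  k=0: S(0,0) = 1.0700
  k=1: S(1,0) = 1.1885; S(1,1) = 0.9633
  k=2: S(2,0) = 1.3200; S(2,1) = 1.0700; S(2,2) = 0.8673
  k=3: S(3,0) = 1.4662; S(3,1) = 1.1885; S(3,2) = 0.9633; S(3,3) = 0.7809
  k=4: S(4,0) = 1.6285; S(4,1) = 1.3200; S(4,2) = 1.0700; S(4,3) = 0.8673; S(4,4) = 0.7030
Terminal payoffs V(N, i) = max(S_T - K, 0):
  V(4,0) = 0.618499; V(4,1) = 0.310036; V(4,2) = 0.060000; V(4,3) = 0.000000; V(4,4) = 0.000000
Backward induction: V(k, i) = exp(-r*dt) * [p * V(k+1, i) + (1-p) * V(k+1, i+1)]; then take max(V_cont, immediate exercise) for American.
  V(3,0) = exp(-r*dt) * [p*0.618499 + (1-p)*0.310036] = 0.462219; exercise = 0.456177; V(3,0) = max -> 0.462219
  V(3,1) = exp(-r*dt) * [p*0.310036 + (1-p)*0.060000] = 0.184502; exercise = 0.178460; V(3,1) = max -> 0.184502
  V(3,2) = exp(-r*dt) * [p*0.060000 + (1-p)*0.000000] = 0.029962; exercise = 0.000000; V(3,2) = max -> 0.029962
  V(3,3) = exp(-r*dt) * [p*0.000000 + (1-p)*0.000000] = 0.000000; exercise = 0.000000; V(3,3) = max -> 0.000000
  V(2,0) = exp(-r*dt) * [p*0.462219 + (1-p)*0.184502] = 0.322083; exercise = 0.310036; V(2,0) = max -> 0.322083
  V(2,1) = exp(-r*dt) * [p*0.184502 + (1-p)*0.029962] = 0.106956; exercise = 0.060000; V(2,1) = max -> 0.106956
  V(2,2) = exp(-r*dt) * [p*0.029962 + (1-p)*0.000000] = 0.014962; exercise = 0.000000; V(2,2) = max -> 0.014962
  V(1,0) = exp(-r*dt) * [p*0.322083 + (1-p)*0.106956] = 0.213745; exercise = 0.178460; V(1,0) = max -> 0.213745
  V(1,1) = exp(-r*dt) * [p*0.106956 + (1-p)*0.014962] = 0.060812; exercise = 0.000000; V(1,1) = max -> 0.060812
  V(0,0) = exp(-r*dt) * [p*0.213745 + (1-p)*0.060812] = 0.136819; exercise = 0.060000; V(0,0) = max -> 0.136819


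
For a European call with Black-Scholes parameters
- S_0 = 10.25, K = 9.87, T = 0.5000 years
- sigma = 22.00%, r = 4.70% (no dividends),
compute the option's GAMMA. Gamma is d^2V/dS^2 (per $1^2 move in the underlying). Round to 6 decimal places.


Answer: Gamma = 0.223854

Derivation:
d1 = 0.4716906985; d2 = 0.3161272067
phi(d1) = 0.3569410665; exp(-qT) = 1.0000000000; exp(-rT) = 0.9767739747
Gamma = exp(-qT) * phi(d1) / (S * sigma * sqrt(T)) = 1.0000000000 * 0.3569410665 / (10.2500 * 0.2200 * 0.7071067812) = 0.223854


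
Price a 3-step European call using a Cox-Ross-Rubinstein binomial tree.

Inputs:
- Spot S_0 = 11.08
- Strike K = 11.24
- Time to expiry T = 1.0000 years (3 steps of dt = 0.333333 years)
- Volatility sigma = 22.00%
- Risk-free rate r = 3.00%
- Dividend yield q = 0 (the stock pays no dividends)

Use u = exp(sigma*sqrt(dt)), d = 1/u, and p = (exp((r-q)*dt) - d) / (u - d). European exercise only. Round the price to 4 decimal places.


Answer: Price = V(0,0) = 1.1278

Derivation:
dt = T/N = 0.333333
u = exp(sigma*sqrt(dt)) = 1.135436; d = 1/u = 0.880719
p = (exp((r-q)*dt) - d) / (u - d) = 0.507744
Discount per step: exp(-r*dt) = 0.990050
Stock lattice S(k, i) with i counting down-moves:
  k=0: S(0,0) = 11.0800
  k=1: S(1,0) = 12.5806; S(1,1) = 9.7584
  k=2: S(2,0) = 14.2845; S(2,1) = 11.0800; S(2,2) = 8.5944
  k=3: S(3,0) = 16.2192; S(3,1) = 12.5806; S(3,2) = 9.7584; S(3,3) = 7.5692
Terminal payoffs V(N, i) = max(S_T - K, 0):
  V(3,0) = 4.979154; V(3,1) = 1.340635; V(3,2) = 0.000000; V(3,3) = 0.000000
Backward induction: V(k, i) = exp(-r*dt) * [p * V(k+1, i) + (1-p) * V(k+1, i+1)].
  V(2,0) = exp(-r*dt) * [p*4.979154 + (1-p)*1.340635] = 3.156351
  V(2,1) = exp(-r*dt) * [p*1.340635 + (1-p)*0.000000] = 0.673927
  V(2,2) = exp(-r*dt) * [p*0.000000 + (1-p)*0.000000] = 0.000000
  V(1,0) = exp(-r*dt) * [p*3.156351 + (1-p)*0.673927] = 1.915117
  V(1,1) = exp(-r*dt) * [p*0.673927 + (1-p)*0.000000] = 0.338778
  V(0,0) = exp(-r*dt) * [p*1.915117 + (1-p)*0.338778] = 1.127820


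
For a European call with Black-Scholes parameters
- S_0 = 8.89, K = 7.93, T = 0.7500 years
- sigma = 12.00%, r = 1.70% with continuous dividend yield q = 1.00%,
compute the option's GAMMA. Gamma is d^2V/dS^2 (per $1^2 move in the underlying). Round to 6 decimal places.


Answer: Gamma = 0.208095

Derivation:
d1 = 1.2020818840; d2 = 1.0981588356
phi(d1) = 0.1937011133; exp(-qT) = 0.9925280548; exp(-rT) = 0.9873309369
Gamma = exp(-qT) * phi(d1) / (S * sigma * sqrt(T)) = 0.9925280548 * 0.1937011133 / (8.8900 * 0.1200 * 0.8660254038) = 0.208095


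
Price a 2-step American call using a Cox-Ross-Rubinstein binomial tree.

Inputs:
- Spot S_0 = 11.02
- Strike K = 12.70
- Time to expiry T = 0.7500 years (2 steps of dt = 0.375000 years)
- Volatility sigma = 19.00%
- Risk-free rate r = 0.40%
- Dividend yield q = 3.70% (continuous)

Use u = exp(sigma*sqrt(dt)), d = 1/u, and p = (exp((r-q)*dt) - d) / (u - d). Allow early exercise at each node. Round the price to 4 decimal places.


dt = T/N = 0.375000
u = exp(sigma*sqrt(dt)) = 1.123390; d = 1/u = 0.890163
p = (exp((r-q)*dt) - d) / (u - d) = 0.418212
Discount per step: exp(-r*dt) = 0.998501
Stock lattice S(k, i) with i counting down-moves:
  k=0: S(0,0) = 11.0200
  k=1: S(1,0) = 12.3798; S(1,1) = 9.8096
  k=2: S(2,0) = 13.9073; S(2,1) = 11.0200; S(2,2) = 8.7321
Terminal payoffs V(N, i) = max(S_T - K, 0):
  V(2,0) = 1.207292; V(2,1) = 0.000000; V(2,2) = 0.000000
Backward induction: V(k, i) = exp(-r*dt) * [p * V(k+1, i) + (1-p) * V(k+1, i+1)]; then take max(V_cont, immediate exercise) for American.
  V(1,0) = exp(-r*dt) * [p*1.207292 + (1-p)*0.000000] = 0.504147; exercise = 0.000000; V(1,0) = max -> 0.504147
  V(1,1) = exp(-r*dt) * [p*0.000000 + (1-p)*0.000000] = 0.000000; exercise = 0.000000; V(1,1) = max -> 0.000000
  V(0,0) = exp(-r*dt) * [p*0.504147 + (1-p)*0.000000] = 0.210525; exercise = 0.000000; V(0,0) = max -> 0.210525

Answer: Price = V(0,0) = 0.2105


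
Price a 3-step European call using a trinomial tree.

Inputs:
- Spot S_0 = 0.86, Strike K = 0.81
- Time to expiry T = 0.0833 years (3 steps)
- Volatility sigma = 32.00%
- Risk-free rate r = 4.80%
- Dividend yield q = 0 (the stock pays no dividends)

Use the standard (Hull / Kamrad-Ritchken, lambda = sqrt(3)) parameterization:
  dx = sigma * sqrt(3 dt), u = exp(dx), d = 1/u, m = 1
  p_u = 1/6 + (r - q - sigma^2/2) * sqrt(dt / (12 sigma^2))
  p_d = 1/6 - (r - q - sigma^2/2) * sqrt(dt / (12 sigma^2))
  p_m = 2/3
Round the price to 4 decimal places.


Answer: Price = V(0,0) = 0.0654

Derivation:
dt = T/N = 0.027767; dx = sigma*sqrt(3*dt) = 0.092358
u = exp(dx) = 1.096757; d = 1/u = 0.911779
p_u = 0.166186, p_m = 0.666667, p_d = 0.167148
Discount per step: exp(-r*dt) = 0.998668
Stock lattice S(k, j) with j the centered position index:
  k=0: S(0,+0) = 0.8600
  k=1: S(1,-1) = 0.7841; S(1,+0) = 0.8600; S(1,+1) = 0.9432
  k=2: S(2,-2) = 0.7150; S(2,-1) = 0.7841; S(2,+0) = 0.8600; S(2,+1) = 0.9432; S(2,+2) = 1.0345
  k=3: S(3,-3) = 0.6519; S(3,-2) = 0.7150; S(3,-1) = 0.7841; S(3,+0) = 0.8600; S(3,+1) = 0.9432; S(3,+2) = 1.0345; S(3,+3) = 1.1346
Terminal payoffs V(N, j) = max(S_T - K, 0):
  V(3,-3) = 0.000000; V(3,-2) = 0.000000; V(3,-1) = 0.000000; V(3,+0) = 0.050000; V(3,+1) = 0.133211; V(3,+2) = 0.224473; V(3,+3) = 0.324566
Backward induction: V(k, j) = exp(-r*dt) * [p_u * V(k+1, j+1) + p_m * V(k+1, j) + p_d * V(k+1, j-1)]
  V(2,-2) = exp(-r*dt) * [p_u*0.000000 + p_m*0.000000 + p_d*0.000000] = 0.000000
  V(2,-1) = exp(-r*dt) * [p_u*0.050000 + p_m*0.000000 + p_d*0.000000] = 0.008298
  V(2,+0) = exp(-r*dt) * [p_u*0.133211 + p_m*0.050000 + p_d*0.000000] = 0.055397
  V(2,+1) = exp(-r*dt) * [p_u*0.224473 + p_m*0.133211 + p_d*0.050000] = 0.134290
  V(2,+2) = exp(-r*dt) * [p_u*0.324566 + p_m*0.224473 + p_d*0.133211] = 0.225552
  V(1,-1) = exp(-r*dt) * [p_u*0.055397 + p_m*0.008298 + p_d*0.000000] = 0.014719
  V(1,+0) = exp(-r*dt) * [p_u*0.134290 + p_m*0.055397 + p_d*0.008298] = 0.060555
  V(1,+1) = exp(-r*dt) * [p_u*0.225552 + p_m*0.134290 + p_d*0.055397] = 0.136088
  V(0,+0) = exp(-r*dt) * [p_u*0.136088 + p_m*0.060555 + p_d*0.014719] = 0.065359


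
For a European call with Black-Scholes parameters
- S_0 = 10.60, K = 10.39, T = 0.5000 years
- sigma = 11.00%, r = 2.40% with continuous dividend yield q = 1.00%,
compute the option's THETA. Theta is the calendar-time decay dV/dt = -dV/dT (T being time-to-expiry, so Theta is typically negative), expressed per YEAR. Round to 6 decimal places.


Answer: Theta = -0.388210

Derivation:
d1 = 0.3861471049; d2 = 0.3083653590
phi(d1) = 0.3702809169; exp(-qT) = 0.9950124792; exp(-rT) = 0.9880717129
Theta = -S*exp(-qT)*phi(d1)*sigma/(2*sqrt(T)) - r*K*exp(-rT)*N(d2) + q*S*exp(-qT)*N(d1)
N(d1) = 0.6503061373; N(d2) = 0.6210978310; sqrt(T) = 0.7071067812
Term 1 = -10.6000 * 0.9950124792 * 0.3702809169 * 0.1100 / (2 * 0.7071067812) = -0.3037689714
Term 2 = -0.0240 * 10.3900 * 0.9880717129 * 0.6210978310 = -0.1530295384
Term 3 = 0.0100 * 10.6000 * 0.9950124792 * 0.6503061373 = 0.0685886485
Theta = -0.3037689714 + (-0.1530295384) + (0.0685886485) = -0.388210


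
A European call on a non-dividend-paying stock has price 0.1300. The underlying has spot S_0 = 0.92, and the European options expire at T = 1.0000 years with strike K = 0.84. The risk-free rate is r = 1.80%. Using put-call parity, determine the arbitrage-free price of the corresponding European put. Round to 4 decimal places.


Put-call parity: C - P = S_0 * exp(-qT) - K * exp(-rT).
S_0 * exp(-qT) = 0.9200 * 1.00000000 = 0.92000000
K * exp(-rT) = 0.8400 * 0.98216103 = 0.82501527
P = C - S*exp(-qT) + K*exp(-rT)
P = 0.1300 - 0.92000000 + 0.82501527 = 0.0350

Answer: Put price = 0.0350


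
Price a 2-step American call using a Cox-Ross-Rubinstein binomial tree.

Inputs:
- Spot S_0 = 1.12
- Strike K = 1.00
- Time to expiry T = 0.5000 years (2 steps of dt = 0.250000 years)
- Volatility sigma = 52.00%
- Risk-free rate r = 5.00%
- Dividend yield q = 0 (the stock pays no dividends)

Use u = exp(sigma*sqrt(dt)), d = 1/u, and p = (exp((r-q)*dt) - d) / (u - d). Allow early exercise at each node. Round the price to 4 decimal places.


dt = T/N = 0.250000
u = exp(sigma*sqrt(dt)) = 1.296930; d = 1/u = 0.771052
p = (exp((r-q)*dt) - d) / (u - d) = 0.459283
Discount per step: exp(-r*dt) = 0.987578
Stock lattice S(k, i) with i counting down-moves:
  k=0: S(0,0) = 1.1200
  k=1: S(1,0) = 1.4526; S(1,1) = 0.8636
  k=2: S(2,0) = 1.8839; S(2,1) = 1.1200; S(2,2) = 0.6659
Terminal payoffs V(N, i) = max(S_T - K, 0):
  V(2,0) = 0.883871; V(2,1) = 0.120000; V(2,2) = 0.000000
Backward induction: V(k, i) = exp(-r*dt) * [p * V(k+1, i) + (1-p) * V(k+1, i+1)]; then take max(V_cont, immediate exercise) for American.
  V(1,0) = exp(-r*dt) * [p*0.883871 + (1-p)*0.120000] = 0.464984; exercise = 0.452562; V(1,0) = max -> 0.464984
  V(1,1) = exp(-r*dt) * [p*0.120000 + (1-p)*0.000000] = 0.054429; exercise = 0.000000; V(1,1) = max -> 0.054429
  V(0,0) = exp(-r*dt) * [p*0.464984 + (1-p)*0.054429] = 0.239971; exercise = 0.120000; V(0,0) = max -> 0.239971

Answer: Price = V(0,0) = 0.2400


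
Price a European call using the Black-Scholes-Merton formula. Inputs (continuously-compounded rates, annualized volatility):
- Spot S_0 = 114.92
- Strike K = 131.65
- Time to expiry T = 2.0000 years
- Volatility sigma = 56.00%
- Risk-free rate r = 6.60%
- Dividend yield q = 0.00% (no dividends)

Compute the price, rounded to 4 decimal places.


d1 = (ln(S/K) + (r - q + 0.5*sigma^2) * T) / (sigma * sqrt(T)) = 0.39104185
d2 = d1 - sigma * sqrt(T) = -0.40091774
exp(-rT) = 0.87634100; exp(-qT) = 1.00000000
C = S_0 * exp(-qT) * N(d1) - K * exp(-rT) * N(d2)
N(d1) = 0.65211685; N(d2) = 0.34424034
C = 114.9200 * 1.00000000 * 0.65211685 - 131.6500 * 0.87634100 * 0.34424034 = 35.2262

Answer: Price = 35.2262


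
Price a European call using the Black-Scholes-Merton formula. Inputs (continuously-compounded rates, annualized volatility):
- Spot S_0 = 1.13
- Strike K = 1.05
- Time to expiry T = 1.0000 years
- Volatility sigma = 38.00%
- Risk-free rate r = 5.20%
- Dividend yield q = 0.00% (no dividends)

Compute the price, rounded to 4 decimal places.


Answer: Price = 0.2354

Derivation:
d1 = (ln(S/K) + (r - q + 0.5*sigma^2) * T) / (sigma * sqrt(T)) = 0.52007229
d2 = d1 - sigma * sqrt(T) = 0.14007229
exp(-rT) = 0.94932887; exp(-qT) = 1.00000000
C = S_0 * exp(-qT) * N(d1) - K * exp(-rT) * N(d2)
N(d1) = 0.69849340; N(d2) = 0.55569856
C = 1.1300 * 1.00000000 * 0.69849340 - 1.0500 * 0.94932887 * 0.55569856 = 0.2354


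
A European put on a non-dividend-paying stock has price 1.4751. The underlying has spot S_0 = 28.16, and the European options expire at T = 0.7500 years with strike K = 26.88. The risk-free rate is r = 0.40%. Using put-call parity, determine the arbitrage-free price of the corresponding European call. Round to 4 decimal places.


Answer: Call price = 2.8356

Derivation:
Put-call parity: C - P = S_0 * exp(-qT) - K * exp(-rT).
S_0 * exp(-qT) = 28.1600 * 1.00000000 = 28.16000000
K * exp(-rT) = 26.8800 * 0.99700450 = 26.79948084
C = P + S*exp(-qT) - K*exp(-rT)
C = 1.4751 + 28.16000000 - 26.79948084 = 2.8356


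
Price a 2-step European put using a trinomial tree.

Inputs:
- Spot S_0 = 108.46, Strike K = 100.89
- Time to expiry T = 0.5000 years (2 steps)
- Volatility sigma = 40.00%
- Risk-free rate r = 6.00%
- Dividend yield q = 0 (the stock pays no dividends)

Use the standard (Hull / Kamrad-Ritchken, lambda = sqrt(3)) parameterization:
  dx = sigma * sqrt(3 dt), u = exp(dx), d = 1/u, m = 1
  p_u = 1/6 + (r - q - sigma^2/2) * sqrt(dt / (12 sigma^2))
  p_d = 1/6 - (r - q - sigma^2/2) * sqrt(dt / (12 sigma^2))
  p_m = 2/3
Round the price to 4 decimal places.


dt = T/N = 0.250000; dx = sigma*sqrt(3*dt) = 0.346410
u = exp(dx) = 1.413982; d = 1/u = 0.707222
p_u = 0.159450, p_m = 0.666667, p_d = 0.173884
Discount per step: exp(-r*dt) = 0.985112
Stock lattice S(k, j) with j the centered position index:
  k=0: S(0,+0) = 108.4600
  k=1: S(1,-1) = 76.7053; S(1,+0) = 108.4600; S(1,+1) = 153.3605
  k=2: S(2,-2) = 54.2477; S(2,-1) = 76.7053; S(2,+0) = 108.4600; S(2,+1) = 153.3605; S(2,+2) = 216.8491
Terminal payoffs V(N, j) = max(K - S_T, 0):
  V(2,-2) = 46.642272; V(2,-1) = 24.184664; V(2,+0) = 0.000000; V(2,+1) = 0.000000; V(2,+2) = 0.000000
Backward induction: V(k, j) = exp(-r*dt) * [p_u * V(k+1, j+1) + p_m * V(k+1, j) + p_d * V(k+1, j-1)]
  V(1,-1) = exp(-r*dt) * [p_u*0.000000 + p_m*24.184664 + p_d*46.642272] = 23.872644
  V(1,+0) = exp(-r*dt) * [p_u*0.000000 + p_m*0.000000 + p_d*24.184664] = 4.142706
  V(1,+1) = exp(-r*dt) * [p_u*0.000000 + p_m*0.000000 + p_d*0.000000] = 0.000000
  V(0,+0) = exp(-r*dt) * [p_u*0.000000 + p_m*4.142706 + p_d*23.872644] = 6.809945

Answer: Price = V(0,0) = 6.8099


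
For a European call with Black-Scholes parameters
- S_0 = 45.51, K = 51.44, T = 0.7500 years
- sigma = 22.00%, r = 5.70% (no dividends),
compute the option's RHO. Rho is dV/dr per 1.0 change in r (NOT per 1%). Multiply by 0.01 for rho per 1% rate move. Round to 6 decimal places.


d1 = -0.3232321615; d2 = -0.5137577503
phi(d1) = 0.3786367229; exp(-qT) = 1.0000000000; exp(-rT) = 0.9581508979
N(d2) = 0.3037106851
Rho = K*T*exp(-rT)*N(d2) = 51.4400 * 0.7500 * 0.9581508979 * 0.3037106851 = 11.226806

Answer: Rho = 11.226806


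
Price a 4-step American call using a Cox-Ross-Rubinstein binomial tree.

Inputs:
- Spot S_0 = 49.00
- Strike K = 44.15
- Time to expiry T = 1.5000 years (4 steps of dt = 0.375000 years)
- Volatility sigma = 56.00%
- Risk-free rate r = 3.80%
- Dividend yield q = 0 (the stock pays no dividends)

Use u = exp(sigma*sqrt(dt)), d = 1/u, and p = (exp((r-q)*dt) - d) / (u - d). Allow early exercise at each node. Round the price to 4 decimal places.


dt = T/N = 0.375000
u = exp(sigma*sqrt(dt)) = 1.409068; d = 1/u = 0.709689
p = (exp((r-q)*dt) - d) / (u - d) = 0.435619
Discount per step: exp(-r*dt) = 0.985851
Stock lattice S(k, i) with i counting down-moves:
  k=0: S(0,0) = 49.0000
  k=1: S(1,0) = 69.0443; S(1,1) = 34.7748
  k=2: S(2,0) = 97.2882; S(2,1) = 49.0000; S(2,2) = 24.6793
  k=3: S(3,0) = 137.0857; S(3,1) = 69.0443; S(3,2) = 34.7748; S(3,3) = 17.5146
  k=4: S(4,0) = 193.1630; S(4,1) = 97.2882; S(4,2) = 49.0000; S(4,3) = 24.6793; S(4,4) = 12.4299
Terminal payoffs V(N, i) = max(S_T - K, 0):
  V(4,0) = 149.013031; V(4,1) = 53.138173; V(4,2) = 4.850000; V(4,3) = 0.000000; V(4,4) = 0.000000
Backward induction: V(k, i) = exp(-r*dt) * [p * V(k+1, i) + (1-p) * V(k+1, i+1)]; then take max(V_cont, immediate exercise) for American.
  V(3,0) = exp(-r*dt) * [p*149.013031 + (1-p)*53.138173] = 93.560337; exercise = 92.935661; V(3,0) = max -> 93.560337
  V(3,1) = exp(-r*dt) * [p*53.138173 + (1-p)*4.850000] = 25.519013; exercise = 24.894337; V(3,1) = max -> 25.519013
  V(3,2) = exp(-r*dt) * [p*4.850000 + (1-p)*0.000000] = 2.082861; exercise = 0.000000; V(3,2) = max -> 2.082861
  V(3,3) = exp(-r*dt) * [p*0.000000 + (1-p)*0.000000] = 0.000000; exercise = 0.000000; V(3,3) = max -> 0.000000
  V(2,0) = exp(-r*dt) * [p*93.560337 + (1-p)*25.519013] = 54.378686; exercise = 53.138173; V(2,0) = max -> 54.378686
  V(2,1) = exp(-r*dt) * [p*25.519013 + (1-p)*2.082861] = 12.118182; exercise = 4.850000; V(2,1) = max -> 12.118182
  V(2,2) = exp(-r*dt) * [p*2.082861 + (1-p)*0.000000] = 0.894497; exercise = 0.000000; V(2,2) = max -> 0.894497
  V(1,0) = exp(-r*dt) * [p*54.378686 + (1-p)*12.118182] = 30.095741; exercise = 24.894337; V(1,0) = max -> 30.095741
  V(1,1) = exp(-r*dt) * [p*12.118182 + (1-p)*0.894497] = 5.701917; exercise = 0.000000; V(1,1) = max -> 5.701917
  V(0,0) = exp(-r*dt) * [p*30.095741 + (1-p)*5.701917] = 16.097310; exercise = 4.850000; V(0,0) = max -> 16.097310

Answer: Price = V(0,0) = 16.0973


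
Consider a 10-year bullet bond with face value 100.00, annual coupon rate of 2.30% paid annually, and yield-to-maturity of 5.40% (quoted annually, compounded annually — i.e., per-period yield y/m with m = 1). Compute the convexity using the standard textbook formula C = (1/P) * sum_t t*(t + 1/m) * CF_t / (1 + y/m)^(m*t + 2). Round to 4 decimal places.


Answer: Convexity = 84.4454

Derivation:
Coupon per period c = face * coupon_rate / m = 2.300000
Periods per year m = 1; per-period yield y/m = 0.054000
Number of cashflows N = 10
Cashflows (t years, CF_t, discount factor 1/(1+y/m)^(m*t), PV):
  t = 1.0000: CF_t = 2.300000, DF = 0.948767, PV = 2.182163
  t = 2.0000: CF_t = 2.300000, DF = 0.900158, PV = 2.070364
  t = 3.0000: CF_t = 2.300000, DF = 0.854040, PV = 1.964292
  t = 4.0000: CF_t = 2.300000, DF = 0.810285, PV = 1.863654
  t = 5.0000: CF_t = 2.300000, DF = 0.768771, PV = 1.768173
  t = 6.0000: CF_t = 2.300000, DF = 0.729384, PV = 1.677584
  t = 7.0000: CF_t = 2.300000, DF = 0.692015, PV = 1.591635
  t = 8.0000: CF_t = 2.300000, DF = 0.656561, PV = 1.510090
  t = 9.0000: CF_t = 2.300000, DF = 0.622923, PV = 1.432723
  t = 10.0000: CF_t = 102.300000, DF = 0.591009, PV = 60.460192
Price P = sum_t PV_t = 76.520871
Convexity numerator sum_t t*(t + 1/m) * CF_t / (1+y/m)^(m*t + 2):
  t = 1.0000: term = 3.928584
  t = 2.0000: term = 11.181927
  t = 3.0000: term = 21.218077
  t = 4.0000: term = 33.551672
  t = 5.0000: term = 47.749059
  t = 6.0000: term = 63.423797
  t = 7.0000: term = 80.232507
  t = 8.0000: term = 97.871045
  t = 9.0000: term = 116.070973
  t = 10.0000: term = 5986.610297
Convexity = (1/P) * sum = 6461.837938 / 76.520871 = 84.445431


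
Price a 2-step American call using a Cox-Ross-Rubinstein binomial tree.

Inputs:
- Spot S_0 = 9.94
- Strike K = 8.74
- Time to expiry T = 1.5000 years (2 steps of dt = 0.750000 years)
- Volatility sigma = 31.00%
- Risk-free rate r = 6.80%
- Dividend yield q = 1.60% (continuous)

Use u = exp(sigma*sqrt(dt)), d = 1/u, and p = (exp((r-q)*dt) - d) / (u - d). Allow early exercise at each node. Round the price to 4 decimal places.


Answer: Price = V(0,0) = 2.4562

Derivation:
dt = T/N = 0.750000
u = exp(sigma*sqrt(dt)) = 1.307959; d = 1/u = 0.764550
p = (exp((r-q)*dt) - d) / (u - d) = 0.506470
Discount per step: exp(-r*dt) = 0.950279
Stock lattice S(k, i) with i counting down-moves:
  k=0: S(0,0) = 9.9400
  k=1: S(1,0) = 13.0011; S(1,1) = 7.5996
  k=2: S(2,0) = 17.0049; S(2,1) = 9.9400; S(2,2) = 5.8103
Terminal payoffs V(N, i) = max(S_T - K, 0):
  V(2,0) = 8.264921; V(2,1) = 1.200000; V(2,2) = 0.000000
Backward induction: V(k, i) = exp(-r*dt) * [p * V(k+1, i) + (1-p) * V(k+1, i+1)]; then take max(V_cont, immediate exercise) for American.
  V(1,0) = exp(-r*dt) * [p*8.264921 + (1-p)*1.200000] = 4.540595; exercise = 4.261112; V(1,0) = max -> 4.540595
  V(1,1) = exp(-r*dt) * [p*1.200000 + (1-p)*0.000000] = 0.577545; exercise = 0.000000; V(1,1) = max -> 0.577545
  V(0,0) = exp(-r*dt) * [p*4.540595 + (1-p)*0.577545] = 2.456197; exercise = 1.200000; V(0,0) = max -> 2.456197


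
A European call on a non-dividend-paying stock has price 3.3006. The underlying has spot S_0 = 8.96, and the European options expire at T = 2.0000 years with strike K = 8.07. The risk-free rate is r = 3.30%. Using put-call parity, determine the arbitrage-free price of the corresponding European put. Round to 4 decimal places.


Put-call parity: C - P = S_0 * exp(-qT) - K * exp(-rT).
S_0 * exp(-qT) = 8.9600 * 1.00000000 = 8.96000000
K * exp(-rT) = 8.0700 * 0.93613086 = 7.55457607
P = C - S*exp(-qT) + K*exp(-rT)
P = 3.3006 - 8.96000000 + 7.55457607 = 1.8952

Answer: Put price = 1.8952


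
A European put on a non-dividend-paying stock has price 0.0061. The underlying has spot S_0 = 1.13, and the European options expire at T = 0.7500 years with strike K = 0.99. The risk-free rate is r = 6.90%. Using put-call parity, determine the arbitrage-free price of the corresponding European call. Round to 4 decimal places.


Put-call parity: C - P = S_0 * exp(-qT) - K * exp(-rT).
S_0 * exp(-qT) = 1.1300 * 1.00000000 = 1.13000000
K * exp(-rT) = 0.9900 * 0.94956623 = 0.94007057
C = P + S*exp(-qT) - K*exp(-rT)
C = 0.0061 + 1.13000000 - 0.94007057 = 0.1960

Answer: Call price = 0.1960


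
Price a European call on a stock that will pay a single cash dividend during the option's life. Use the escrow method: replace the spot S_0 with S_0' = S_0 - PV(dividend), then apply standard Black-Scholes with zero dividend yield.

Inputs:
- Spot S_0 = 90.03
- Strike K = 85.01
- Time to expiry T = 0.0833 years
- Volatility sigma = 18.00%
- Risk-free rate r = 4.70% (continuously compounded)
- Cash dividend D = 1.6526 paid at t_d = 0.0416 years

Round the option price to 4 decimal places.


PV(D) = D * exp(-r * t_d) = 1.6526 * 0.99804671 = 1.64937199
S_0' = S_0 - PV(D) = 90.0300 - 1.64937199 = 88.38062801
d1 = (ln(S_0'/K) + (r + sigma^2/2)*T) / (sigma*sqrt(T)) = 0.84980766
d2 = d1 - sigma*sqrt(T) = 0.79785653
exp(-rT) = 0.99609255
N(d1) = 0.80228398; N(d2) = 0.78752312
C = S_0' * N(d1) - K * exp(-rT) * N(d2) = 88.38062801 * 0.80228398 - 85.0100 * 0.99609255 * 0.78752312 = 4.2206

Answer: Price = 4.2206


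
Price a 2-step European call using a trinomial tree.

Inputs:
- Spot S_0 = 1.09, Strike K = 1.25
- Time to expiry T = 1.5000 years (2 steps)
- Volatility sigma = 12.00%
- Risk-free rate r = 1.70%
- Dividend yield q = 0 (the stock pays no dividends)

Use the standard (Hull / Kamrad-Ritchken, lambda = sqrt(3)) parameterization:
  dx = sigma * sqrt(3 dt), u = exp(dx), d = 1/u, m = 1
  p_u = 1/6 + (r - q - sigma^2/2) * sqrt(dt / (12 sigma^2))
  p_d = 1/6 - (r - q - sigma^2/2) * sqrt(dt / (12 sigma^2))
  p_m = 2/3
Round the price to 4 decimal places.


Answer: Price = V(0,0) = 0.0240

Derivation:
dt = T/N = 0.750000; dx = sigma*sqrt(3*dt) = 0.180000
u = exp(dx) = 1.197217; d = 1/u = 0.835270
p_u = 0.187083, p_m = 0.666667, p_d = 0.146250
Discount per step: exp(-r*dt) = 0.987331
Stock lattice S(k, j) with j the centered position index:
  k=0: S(0,+0) = 1.0900
  k=1: S(1,-1) = 0.9104; S(1,+0) = 1.0900; S(1,+1) = 1.3050
  k=2: S(2,-2) = 0.7605; S(2,-1) = 0.9104; S(2,+0) = 1.0900; S(2,+1) = 1.3050; S(2,+2) = 1.5623
Terminal payoffs V(N, j) = max(S_T - K, 0):
  V(2,-2) = 0.000000; V(2,-1) = 0.000000; V(2,+0) = 0.000000; V(2,+1) = 0.054967; V(2,+2) = 0.312329
Backward induction: V(k, j) = exp(-r*dt) * [p_u * V(k+1, j+1) + p_m * V(k+1, j) + p_d * V(k+1, j-1)]
  V(1,-1) = exp(-r*dt) * [p_u*0.000000 + p_m*0.000000 + p_d*0.000000] = 0.000000
  V(1,+0) = exp(-r*dt) * [p_u*0.054967 + p_m*0.000000 + p_d*0.000000] = 0.010153
  V(1,+1) = exp(-r*dt) * [p_u*0.312329 + p_m*0.054967 + p_d*0.000000] = 0.093872
  V(0,+0) = exp(-r*dt) * [p_u*0.093872 + p_m*0.010153 + p_d*0.000000] = 0.024022


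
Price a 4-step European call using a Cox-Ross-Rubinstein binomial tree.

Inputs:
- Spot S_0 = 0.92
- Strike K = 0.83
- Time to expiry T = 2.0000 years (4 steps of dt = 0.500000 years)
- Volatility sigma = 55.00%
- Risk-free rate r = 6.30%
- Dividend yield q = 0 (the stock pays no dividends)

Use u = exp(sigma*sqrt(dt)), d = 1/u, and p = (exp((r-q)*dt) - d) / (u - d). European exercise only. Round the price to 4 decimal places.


dt = T/N = 0.500000
u = exp(sigma*sqrt(dt)) = 1.475370; d = 1/u = 0.677796
p = (exp((r-q)*dt) - d) / (u - d) = 0.444103
Discount per step: exp(-r*dt) = 0.968991
Stock lattice S(k, i) with i counting down-moves:
  k=0: S(0,0) = 0.9200
  k=1: S(1,0) = 1.3573; S(1,1) = 0.6236
  k=2: S(2,0) = 2.0026; S(2,1) = 0.9200; S(2,2) = 0.4227
  k=3: S(3,0) = 2.9545; S(3,1) = 1.3573; S(3,2) = 0.6236; S(3,3) = 0.2865
  k=4: S(4,0) = 4.3590; S(4,1) = 2.0026; S(4,2) = 0.9200; S(4,3) = 0.4227; S(4,4) = 0.1942
Terminal payoffs V(N, i) = max(S_T - K, 0):
  V(4,0) = 3.529046; V(4,1) = 1.172579; V(4,2) = 0.090000; V(4,3) = 0.000000; V(4,4) = 0.000000
Backward induction: V(k, i) = exp(-r*dt) * [p * V(k+1, i) + (1-p) * V(k+1, i+1)].
  V(3,0) = exp(-r*dt) * [p*3.529046 + (1-p)*1.172579] = 2.150282
  V(3,1) = exp(-r*dt) * [p*1.172579 + (1-p)*0.090000] = 0.553078
  V(3,2) = exp(-r*dt) * [p*0.090000 + (1-p)*0.000000] = 0.038730
  V(3,3) = exp(-r*dt) * [p*0.000000 + (1-p)*0.000000] = 0.000000
  V(2,0) = exp(-r*dt) * [p*2.150282 + (1-p)*0.553078] = 1.223256
  V(2,1) = exp(-r*dt) * [p*0.553078 + (1-p)*0.038730] = 0.258869
  V(2,2) = exp(-r*dt) * [p*0.038730 + (1-p)*0.000000] = 0.016667
  V(1,0) = exp(-r*dt) * [p*1.223256 + (1-p)*0.258869] = 0.665849
  V(1,1) = exp(-r*dt) * [p*0.258869 + (1-p)*0.016667] = 0.120378
  V(0,0) = exp(-r*dt) * [p*0.665849 + (1-p)*0.120378] = 0.351379

Answer: Price = V(0,0) = 0.3514


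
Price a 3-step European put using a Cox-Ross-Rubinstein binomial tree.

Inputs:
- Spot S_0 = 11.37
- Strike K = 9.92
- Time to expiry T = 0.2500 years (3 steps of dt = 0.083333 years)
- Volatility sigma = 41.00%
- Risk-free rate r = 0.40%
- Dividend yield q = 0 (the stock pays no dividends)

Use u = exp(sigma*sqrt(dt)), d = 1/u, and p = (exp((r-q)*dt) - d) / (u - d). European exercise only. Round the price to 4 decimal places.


Answer: Price = V(0,0) = 0.2867

Derivation:
dt = T/N = 0.083333
u = exp(sigma*sqrt(dt)) = 1.125646; d = 1/u = 0.888379
p = (exp((r-q)*dt) - d) / (u - d) = 0.471850
Discount per step: exp(-r*dt) = 0.999667
Stock lattice S(k, i) with i counting down-moves:
  k=0: S(0,0) = 11.3700
  k=1: S(1,0) = 12.7986; S(1,1) = 10.1009
  k=2: S(2,0) = 14.4067; S(2,1) = 11.3700; S(2,2) = 8.9734
  k=3: S(3,0) = 16.2168; S(3,1) = 12.7986; S(3,2) = 10.1009; S(3,3) = 7.9718
Terminal payoffs V(N, i) = max(K - S_T, 0):
  V(3,0) = 0.000000; V(3,1) = 0.000000; V(3,2) = 0.000000; V(3,3) = 1.948219
Backward induction: V(k, i) = exp(-r*dt) * [p * V(k+1, i) + (1-p) * V(k+1, i+1)].
  V(2,0) = exp(-r*dt) * [p*0.000000 + (1-p)*0.000000] = 0.000000
  V(2,1) = exp(-r*dt) * [p*0.000000 + (1-p)*0.000000] = 0.000000
  V(2,2) = exp(-r*dt) * [p*0.000000 + (1-p)*1.948219] = 1.028608
  V(1,0) = exp(-r*dt) * [p*0.000000 + (1-p)*0.000000] = 0.000000
  V(1,1) = exp(-r*dt) * [p*0.000000 + (1-p)*1.028608] = 0.543078
  V(0,0) = exp(-r*dt) * [p*0.000000 + (1-p)*0.543078] = 0.286731


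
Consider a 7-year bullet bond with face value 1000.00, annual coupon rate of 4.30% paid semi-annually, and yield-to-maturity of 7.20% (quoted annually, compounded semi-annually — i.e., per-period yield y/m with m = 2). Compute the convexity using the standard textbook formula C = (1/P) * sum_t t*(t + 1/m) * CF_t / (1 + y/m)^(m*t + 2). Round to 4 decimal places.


Coupon per period c = face * coupon_rate / m = 21.500000
Periods per year m = 2; per-period yield y/m = 0.036000
Number of cashflows N = 14
Cashflows (t years, CF_t, discount factor 1/(1+y/m)^(m*t), PV):
  t = 0.5000: CF_t = 21.500000, DF = 0.965251, PV = 20.752896
  t = 1.0000: CF_t = 21.500000, DF = 0.931709, PV = 20.031753
  t = 1.5000: CF_t = 21.500000, DF = 0.899333, PV = 19.335669
  t = 2.0000: CF_t = 21.500000, DF = 0.868082, PV = 18.663773
  t = 2.5000: CF_t = 21.500000, DF = 0.837917, PV = 18.015225
  t = 3.0000: CF_t = 21.500000, DF = 0.808801, PV = 17.389213
  t = 3.5000: CF_t = 21.500000, DF = 0.780696, PV = 16.784955
  t = 4.0000: CF_t = 21.500000, DF = 0.753567, PV = 16.201694
  t = 4.5000: CF_t = 21.500000, DF = 0.727381, PV = 15.638700
  t = 5.0000: CF_t = 21.500000, DF = 0.702106, PV = 15.095271
  t = 5.5000: CF_t = 21.500000, DF = 0.677708, PV = 14.570725
  t = 6.0000: CF_t = 21.500000, DF = 0.654158, PV = 14.064406
  t = 6.5000: CF_t = 21.500000, DF = 0.631427, PV = 13.575681
  t = 7.0000: CF_t = 1021.500000, DF = 0.609486, PV = 622.589505
Price P = sum_t PV_t = 842.709464
Convexity numerator sum_t t*(t + 1/m) * CF_t / (1+y/m)^(m*t + 2):
  t = 0.5000: term = 9.667834
  t = 1.0000: term = 27.995659
  t = 1.5000: term = 54.045674
  t = 2.0000: term = 86.946065
  t = 2.5000: term = 125.887160
  t = 3.0000: term = 170.117784
  t = 3.5000: term = 218.941806
  t = 4.0000: term = 271.714873
  t = 4.5000: term = 327.841304
  t = 5.0000: term = 386.771165
  t = 5.5000: term = 447.997489
  t = 6.0000: term = 511.053646
  t = 6.5000: term = 575.510863
  t = 7.0000: term = 30453.806772
Convexity = (1/P) * sum = 33668.298094 / 842.709464 = 39.952439

Answer: Convexity = 39.9524


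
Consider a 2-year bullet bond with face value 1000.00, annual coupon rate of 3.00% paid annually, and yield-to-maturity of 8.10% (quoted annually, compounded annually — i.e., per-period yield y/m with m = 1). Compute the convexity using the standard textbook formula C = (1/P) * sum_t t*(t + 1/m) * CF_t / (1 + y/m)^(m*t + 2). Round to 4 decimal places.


Answer: Convexity = 5.0300

Derivation:
Coupon per period c = face * coupon_rate / m = 30.000000
Periods per year m = 1; per-period yield y/m = 0.081000
Number of cashflows N = 2
Cashflows (t years, CF_t, discount factor 1/(1+y/m)^(m*t), PV):
  t = 1.0000: CF_t = 30.000000, DF = 0.925069, PV = 27.752081
  t = 2.0000: CF_t = 1030.000000, DF = 0.855753, PV = 881.425959
Price P = sum_t PV_t = 909.178040
Convexity numerator sum_t t*(t + 1/m) * CF_t / (1+y/m)^(m*t + 2):
  t = 1.0000: term = 47.497874
  t = 2.0000: term = 4525.699346
Convexity = (1/P) * sum = 4573.197220 / 909.178040 = 5.030035
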